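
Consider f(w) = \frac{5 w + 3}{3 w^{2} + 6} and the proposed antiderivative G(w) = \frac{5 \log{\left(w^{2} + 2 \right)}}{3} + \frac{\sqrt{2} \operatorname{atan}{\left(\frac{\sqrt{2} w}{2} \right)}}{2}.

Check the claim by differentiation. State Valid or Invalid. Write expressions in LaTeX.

d/dw[G] = \frac{10 w + 3}{3 w^{2} + 6}
d/dw[G] - f(w) = \frac{5 w}{3 w^{2} + 6} != 0.

Invalid: d/dw[G] - f = \frac{5 w}{3 w^{2} + 6}, which is not 0.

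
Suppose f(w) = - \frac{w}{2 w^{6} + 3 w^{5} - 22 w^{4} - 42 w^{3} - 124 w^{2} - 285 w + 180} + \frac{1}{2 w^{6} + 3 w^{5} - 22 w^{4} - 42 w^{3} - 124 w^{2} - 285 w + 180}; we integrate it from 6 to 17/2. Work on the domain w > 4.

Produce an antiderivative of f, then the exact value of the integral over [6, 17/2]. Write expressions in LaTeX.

Antiderivative: F(w) = \frac{- 60 \left(w + 3\right) \log{\left(w - 4 \right)} - 160 \left(w + 3\right) \log{\left(w - \frac{1}{2} \right)} + 510 \left(w + 3\right) \log{\left(w + 3 \right)} - 145 \left(w + 3\right) \log{\left(w^{2} + 5 \right)} + 202 \sqrt{5} \left(w + 3\right) \operatorname{atan}{\left(\frac{\sqrt{5} w}{5} \right)} - 840}{144060 \left(w + 3\right)}; value = - \frac{17 \log{\left(9 \right)}}{4802} - \frac{29 \log{\left(\frac{309}{4} \right)}}{28812} - \frac{101 \sqrt{5} \operatorname{atan}{\left(\frac{6 \sqrt{5}}{5} \right)}}{72030} - \frac{8 \log{\left(8 \right)}}{7203} - \frac{\log{\left(\frac{9}{2} \right)}}{2401} + \frac{10}{71001} + \frac{\log{\left(2 \right)}}{2401} + \frac{8 \log{\left(\frac{11}{2} \right)}}{7203} + \frac{29 \log{\left(41 \right)}}{28812} + \frac{101 \sqrt{5} \operatorname{atan}{\left(\frac{17 \sqrt{5}}{10} \right)}}{72030} + \frac{17 \log{\left(\frac{23}{2} \right)}}{4802}

The denominator factors as \left(w - 4\right) \left(w + 3\right)^{2} \left(2 w - 1\right) \left(w^{2} + 5\right); partial fractions split f into directly integrable pieces: - \frac{29 w - 101}{14406 \left(w^{2} + 5\right)} - \frac{16}{7203 \left(2 w - 1\right)} + \frac{17}{4802 \left(w + 3\right)} + \frac{2}{343 \left(w + 3\right)^{2}} - \frac{1}{2401 \left(w - 4\right)}.
F(w) = \frac{- 60 \left(w + 3\right) \log{\left(w - 4 \right)} - 160 \left(w + 3\right) \log{\left(w - \frac{1}{2} \right)} + 510 \left(w + 3\right) \log{\left(w + 3 \right)} - 145 \left(w + 3\right) \log{\left(w^{2} + 5 \right)} + 202 \sqrt{5} \left(w + 3\right) \operatorname{atan}{\left(\frac{\sqrt{5} w}{5} \right)} - 840}{144060 \left(w + 3\right)} is an antiderivative of f.
Check: d/dw[\frac{- 60 \left(w + 3\right) \log{\left(w - 4 \right)} - 160 \left(w + 3\right) \log{\left(w - \frac{1}{2} \right)} + 510 \left(w + 3\right) \log{\left(w + 3 \right)} - 145 \left(w + 3\right) \log{\left(w^{2} + 5 \right)} + 202 \sqrt{5} \left(w + 3\right) \operatorname{atan}{\left(\frac{\sqrt{5} w}{5} \right)} - 840}{144060 \left(w + 3\right)}] = \frac{1 - w}{2 w^{6} + 3 w^{5} - 22 w^{4} - 42 w^{3} - 124 w^{2} - 285 w + 180}, which equals f(w).
F(17/2) = - \frac{29 \log{\left(\frac{309}{4} \right)}}{28812} - \frac{8 \log{\left(8 \right)}}{7203} - \frac{\log{\left(\frac{9}{2} \right)}}{2401} - \frac{4}{7889} + \frac{101 \sqrt{5} \operatorname{atan}{\left(\frac{17 \sqrt{5}}{10} \right)}}{72030} + \frac{17 \log{\left(\frac{23}{2} \right)}}{4802}; F(6) = - \frac{29 \log{\left(41 \right)}}{28812} - \frac{8 \log{\left(\frac{11}{2} \right)}}{7203} - \frac{2}{3087} - \frac{\log{\left(2 \right)}}{2401} + \frac{101 \sqrt{5} \operatorname{atan}{\left(\frac{6 \sqrt{5}}{5} \right)}}{72030} + \frac{17 \log{\left(9 \right)}}{4802}.
Integral = F(17/2) - F(6) = - \frac{17 \log{\left(9 \right)}}{4802} - \frac{29 \log{\left(\frac{309}{4} \right)}}{28812} - \frac{101 \sqrt{5} \operatorname{atan}{\left(\frac{6 \sqrt{5}}{5} \right)}}{72030} - \frac{8 \log{\left(8 \right)}}{7203} - \frac{\log{\left(\frac{9}{2} \right)}}{2401} + \frac{10}{71001} + \frac{\log{\left(2 \right)}}{2401} + \frac{8 \log{\left(\frac{11}{2} \right)}}{7203} + \frac{29 \log{\left(41 \right)}}{28812} + \frac{101 \sqrt{5} \operatorname{atan}{\left(\frac{17 \sqrt{5}}{10} \right)}}{72030} + \frac{17 \log{\left(\frac{23}{2} \right)}}{4802}.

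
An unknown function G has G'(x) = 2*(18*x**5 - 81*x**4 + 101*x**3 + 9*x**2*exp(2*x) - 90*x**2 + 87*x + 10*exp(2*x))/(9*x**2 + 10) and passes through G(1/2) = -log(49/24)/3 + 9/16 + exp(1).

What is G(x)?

G(x) = x**4 - 6*x**3 + 9*x**2 + exp(2*x) - log(3*x**2/2 + 5/3)/3 - 1

Recover the given G'(x) by differentiating a candidate G(x); any mismatch rules it out.
A general antiderivative is (x**2 - 3*x)**2 + exp(2*x) - log(3*x**2/2 + 5/3)/3 + C.
The condition gives C = -log(49/24)/3 + 9/16 + exp(1) - (-log(49/24)/3 + 25/16 + exp(1)) = -1.
So G(x) = x**4 - 6*x**3 + 9*x**2 + exp(2*x) - log(3*x**2/2 + 5/3)/3 - 1.
Check: d/dx[x**4 - 6*x**3 + 9*x**2 + exp(2*x) - log(3*x**2/2 + 5/3)/3 - 1] = (36*x**5 - 162*x**4 + 202*x**3 + 18*x**2*exp(2*x) - 180*x**2 + 174*x + 20*exp(2*x))/(9*x**2 + 10), which equals G'(x).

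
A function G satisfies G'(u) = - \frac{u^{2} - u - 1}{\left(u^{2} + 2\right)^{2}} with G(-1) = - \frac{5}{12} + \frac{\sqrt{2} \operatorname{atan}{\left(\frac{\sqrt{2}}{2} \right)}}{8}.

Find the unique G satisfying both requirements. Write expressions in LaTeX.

Recover the given G'(u) by differentiating a candidate G(u); any mismatch rules it out.
A general antiderivative is - \frac{2 - 3 u}{4 u^{2} + 8} - \frac{\sqrt{2} \operatorname{atan}{\left(\frac{\sqrt{2} u}{2} \right)}}{8} + C.
The condition gives C = - \frac{5}{12} + \frac{\sqrt{2} \operatorname{atan}{\left(\frac{\sqrt{2}}{2} \right)}}{8} - (- \frac{5}{12} + \frac{\sqrt{2} \operatorname{atan}{\left(\frac{\sqrt{2}}{2} \right)}}{8}) = 0.
So G(u) = \frac{- \sqrt{2} u^{2} \operatorname{atan}{\left(\frac{\sqrt{2} u}{2} \right)} + 6 u - 2 \sqrt{2} \operatorname{atan}{\left(\frac{\sqrt{2} u}{2} \right)} - 4}{8 u^{2} + 16}.
Check: d/du[\frac{- \sqrt{2} u^{2} \operatorname{atan}{\left(\frac{\sqrt{2} u}{2} \right)} + 6 u - 2 \sqrt{2} \operatorname{atan}{\left(\frac{\sqrt{2} u}{2} \right)} - 4}{8 u^{2} + 16}] = \frac{- u^{2} + u + 1}{u^{4} + 4 u^{2} + 4}, which equals G'(u).

G(u) = \frac{- \sqrt{2} u^{2} \operatorname{atan}{\left(\frac{\sqrt{2} u}{2} \right)} + 6 u - 2 \sqrt{2} \operatorname{atan}{\left(\frac{\sqrt{2} u}{2} \right)} - 4}{8 u^{2} + 16}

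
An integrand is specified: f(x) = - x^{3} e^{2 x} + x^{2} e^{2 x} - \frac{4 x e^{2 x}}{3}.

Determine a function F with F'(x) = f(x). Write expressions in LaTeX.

An antiderivative is F(x) = \frac{\left(- 12 x^{3} + 30 x^{2} - 46 x + 23\right) e^{2 x}}{24}.

f has the shape u'v + uv' for u = - \frac{x^{3}}{2} + \frac{5 x^{2}}{4} - \frac{23 x}{12} + \frac{23}{24} and v = e^{2 x} — it is the derivative of the product u*v.
Check: d/dx[\frac{\left(- 12 x^{3} + 30 x^{2} - 46 x + 23\right) e^{2 x}}{24}] = - x^{3} e^{2 x} + x^{2} e^{2 x} - \frac{4 x e^{2 x}}{3} = f(x).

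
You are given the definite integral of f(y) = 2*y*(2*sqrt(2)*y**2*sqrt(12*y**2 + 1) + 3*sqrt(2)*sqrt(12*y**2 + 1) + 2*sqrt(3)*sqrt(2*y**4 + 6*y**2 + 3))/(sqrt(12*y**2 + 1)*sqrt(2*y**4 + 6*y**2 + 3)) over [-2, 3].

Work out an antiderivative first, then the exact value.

Antiderivative: F(y) = sqrt(4*y**2 + 1/3) + 2*sqrt(y**4 + 3*y**2 + 3/2); value = -sqrt(118) - 7*sqrt(3)/3 + sqrt(327)/3 + sqrt(438)

For F(y) to be correct the identity F'(y) - f(y) = 0 must hold.
F(y) = sqrt(4*y**2 + 1/3) + 2*sqrt(y**4 + 3*y**2 + 3/2) is an antiderivative of f.
Check: d/dy[sqrt(4*y**2 + 1/3) + 2*sqrt(y**4 + 3*y**2 + 3/2)] = (4*sqrt(2)*y**3*sqrt(12*y**2 + 1) + 6*sqrt(2)*y*sqrt(12*y**2 + 1) + 4*sqrt(3)*y*sqrt(2*y**4 + 6*y**2 + 3))/(sqrt(12*y**2 + 1)*sqrt(2*y**4 + 6*y**2 + 3)), which equals f(y).
F(3) = sqrt(327)/3 + sqrt(438); F(-2) = 7*sqrt(3)/3 + sqrt(118).
Integral = F(3) - F(-2) = -sqrt(118) - 7*sqrt(3)/3 + sqrt(327)/3 + sqrt(438).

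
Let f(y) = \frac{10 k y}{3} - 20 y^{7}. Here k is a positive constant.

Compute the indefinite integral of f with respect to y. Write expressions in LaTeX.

F(y) = - \frac{5 y^{2} \left(- 2 k + 3 y^{6}\right)}{6} + C

The integrand splits into summands that can be handled one at a time.
Check: d/dy[- \frac{5 y^{2} \left(- 2 k + 3 y^{6}\right)}{6}] = \frac{10 k y}{3} - 20 y^{7} = f(y).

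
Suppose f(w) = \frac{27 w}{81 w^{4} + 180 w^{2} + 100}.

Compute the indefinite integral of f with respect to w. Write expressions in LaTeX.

The substitution u = \frac{3 w^{2}}{2} + \frac{5}{3} works: f is exactly (dF/du)*(du/dw) for that inner function.
Check: d/dw[- \frac{1}{4 \left(\frac{3 w^{2}}{2} + \frac{5}{3}\right)}] = \frac{27 w}{81 w^{4} + 180 w^{2} + 100} = f(w).

F(w) = - \frac{1}{4 \left(\frac{3 w^{2}}{2} + \frac{5}{3}\right)} + C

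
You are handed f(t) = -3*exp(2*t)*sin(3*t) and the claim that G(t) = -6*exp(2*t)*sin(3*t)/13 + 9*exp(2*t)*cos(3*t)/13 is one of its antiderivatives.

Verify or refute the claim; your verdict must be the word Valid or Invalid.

Valid: G'(t) = f(t).

d/dt[G] = -3*exp(2*t)*sin(3*t)
This equals f(t) exactly, so the claim holds.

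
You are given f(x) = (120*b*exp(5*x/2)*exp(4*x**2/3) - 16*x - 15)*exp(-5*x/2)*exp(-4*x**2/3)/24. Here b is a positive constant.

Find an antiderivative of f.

An antiderivative is F(x) = 5*b*x + exp(-4*x**2/3 - 5*x/2)/4.

Differentiate the proposed F(x) back; it has to land on f(x) exactly.
Check: d/dx[5*b*x + exp(-4*x**2/3 - 5*x/2)/4] = (120*b*exp(5*x/2)*exp(4*x**2/3) - 16*x - 15)*exp(-5*x/2)*exp(-4*x**2/3)/24 = f(x).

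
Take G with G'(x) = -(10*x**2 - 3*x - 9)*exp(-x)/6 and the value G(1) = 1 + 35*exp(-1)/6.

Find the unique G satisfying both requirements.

Recognize the product-rule pattern: G'(x) = u'v + uv' with u = 5*x**2/3 + 17*x/6 + 4/3, v = exp(-x), so integration by parts undoes it.
A general antiderivative is (10*x**2 + 17*x + 8)*exp(-x)/6 + C.
The condition gives C = 1 + 35*exp(-1)/6 - (35*exp(-1)/6) = 1.
So G(x) = (10*x**2 + 17*x + 8)*exp(-x)/6 + 1.
Check: d/dx[(10*x**2 + 17*x + 8)*exp(-x)/6 + 1] = (-10*x**2 + 3*x + 9)*exp(-x)/6, which equals G'(x).

G(x) = (10*x**2 + 17*x + 8)*exp(-x)/6 + 1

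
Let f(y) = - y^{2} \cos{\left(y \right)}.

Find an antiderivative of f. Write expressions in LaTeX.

For F(y) to be correct the identity F'(y) - f(y) = 0 must hold.
Check: d/dy[- y^{2} \sin{\left(y \right)} - 2 y \cos{\left(y \right)} + 2 \sin{\left(y \right)}] = - y^{2} \cos{\left(y \right)} = f(y).

An antiderivative is F(y) = - y^{2} \sin{\left(y \right)} - 2 y \cos{\left(y \right)} + 2 \sin{\left(y \right)}.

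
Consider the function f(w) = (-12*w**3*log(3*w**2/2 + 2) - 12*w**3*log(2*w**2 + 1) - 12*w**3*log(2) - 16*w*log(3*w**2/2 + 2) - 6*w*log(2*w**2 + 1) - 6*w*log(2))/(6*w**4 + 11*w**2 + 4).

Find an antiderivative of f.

f has the shape u'v + uv' for u = -log(4*w**2 + 2) and v = log(3*w**2/2 + 2) — it is the derivative of the product u*v.
Check: d/dw[-log(3*w**2/2 + 2)*log(4*w**2 + 2)] = (-12*w**3*log(3*w**2/2 + 2) - 12*w**3*log(2*w**2 + 1) - 12*w**3*log(2) - 16*w*log(3*w**2/2 + 2) - 6*w*log(2*w**2 + 1) - 6*w*log(2))/(6*w**4 + 11*w**2 + 4) = f(w).

An antiderivative is F(w) = -log(3*w**2/2 + 2)*log(4*w**2 + 2).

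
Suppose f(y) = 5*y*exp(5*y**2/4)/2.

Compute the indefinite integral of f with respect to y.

F(y) = exp(5*y**2/4) + C

The substitution u = 5*y**2/4 works: f is exactly (dF/du)*(du/dy) for that inner function.
Check: d/dy[exp(5*y**2/4)] = 5*y*exp(5*y**2/4)/2 = f(y).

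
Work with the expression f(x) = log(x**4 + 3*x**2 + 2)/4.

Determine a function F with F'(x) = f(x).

An antiderivative is F(x) = (x*log(x**4 + 3*x**2 + 2) - 4*x + 2*atan(x) + 2*sqrt(2)*atan(sqrt(2)*x/2))/4.

A first test for any F(x): its x-derivative must equal f(x) identically.
Check: d/dx[(x*log(x**4 + 3*x**2 + 2) - 4*x + 2*atan(x) + 2*sqrt(2)*atan(sqrt(2)*x/2))/4] = log(x**4 + 3*x**2 + 2)/4 = f(x).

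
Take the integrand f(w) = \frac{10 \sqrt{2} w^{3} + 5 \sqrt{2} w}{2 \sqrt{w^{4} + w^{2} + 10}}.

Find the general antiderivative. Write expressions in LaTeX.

f matches the chain-rule pattern g'(h)*h' with inner function h(w) = \frac{w^{4}}{2} + \frac{w^{2}}{2} + 5; substituting u = h(w) collapses the integral.
Check: d/dw[\frac{5 \sqrt{2} \sqrt{w^{4} + w^{2} + 10}}{2}] = \frac{10 \sqrt{2} w^{3} + 5 \sqrt{2} w}{2 \sqrt{w^{4} + w^{2} + 10}} = f(w).

F(w) = \frac{5 \sqrt{2} \sqrt{w^{4} + w^{2} + 10}}{2} + C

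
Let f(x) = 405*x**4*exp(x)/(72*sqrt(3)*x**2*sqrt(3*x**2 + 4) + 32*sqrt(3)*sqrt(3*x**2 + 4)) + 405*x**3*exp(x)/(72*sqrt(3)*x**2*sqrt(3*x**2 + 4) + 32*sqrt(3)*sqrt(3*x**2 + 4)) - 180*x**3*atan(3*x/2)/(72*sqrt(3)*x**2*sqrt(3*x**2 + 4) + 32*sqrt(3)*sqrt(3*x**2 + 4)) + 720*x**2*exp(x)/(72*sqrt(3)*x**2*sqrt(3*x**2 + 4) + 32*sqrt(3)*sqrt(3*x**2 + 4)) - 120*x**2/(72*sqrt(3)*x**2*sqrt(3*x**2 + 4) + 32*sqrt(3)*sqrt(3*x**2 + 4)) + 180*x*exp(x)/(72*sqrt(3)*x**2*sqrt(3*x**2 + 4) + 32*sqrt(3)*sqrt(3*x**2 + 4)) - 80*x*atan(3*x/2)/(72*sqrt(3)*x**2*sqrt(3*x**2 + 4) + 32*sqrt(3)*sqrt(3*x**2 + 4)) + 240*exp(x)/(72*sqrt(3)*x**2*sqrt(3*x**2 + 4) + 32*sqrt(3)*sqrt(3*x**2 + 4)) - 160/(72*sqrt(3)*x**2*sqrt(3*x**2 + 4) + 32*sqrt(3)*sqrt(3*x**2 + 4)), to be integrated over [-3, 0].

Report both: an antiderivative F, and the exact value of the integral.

Antiderivative: F(x) = 15*sqrt(x**2 + 4/3)*exp(x)/8 - 5*sqrt(x**2 + 4/3)*atan(3*x/2)/6; value = -5*sqrt(93)*atan(9/2)/18 - 5*sqrt(93)*exp(-3)/8 + 5*sqrt(3)/4

f has the shape u'v + uv' for u = -5*sqrt(x**2 + 4/3)/2 and v = -3*exp(x)/4 + atan(3*x/2)/3 — it is the derivative of the product u*v.
F(x) = 15*sqrt(x**2 + 4/3)*exp(x)/8 - 5*sqrt(x**2 + 4/3)*atan(3*x/2)/6 is an antiderivative of f.
Check: d/dx[15*sqrt(x**2 + 4/3)*exp(x)/8 - 5*sqrt(x**2 + 4/3)*atan(3*x/2)/6] = (405*sqrt(3)*x**4*exp(x) + 405*sqrt(3)*x**3*exp(x) - 180*sqrt(3)*x**3*atan(3*x/2) + 720*sqrt(3)*x**2*exp(x) - 120*sqrt(3)*x**2 + 180*sqrt(3)*x*exp(x) - 80*sqrt(3)*x*atan(3*x/2) + 240*sqrt(3)*exp(x) - 160*sqrt(3))/(216*x**2*sqrt(3*x**2 + 4) + 96*sqrt(3*x**2 + 4)), which equals f(x).
F(0) = 5*sqrt(3)/4; F(-3) = 5*sqrt(93)*exp(-3)/8 + 5*sqrt(93)*atan(9/2)/18.
Integral = F(0) - F(-3) = -5*sqrt(93)*atan(9/2)/18 - 5*sqrt(93)*exp(-3)/8 + 5*sqrt(3)/4.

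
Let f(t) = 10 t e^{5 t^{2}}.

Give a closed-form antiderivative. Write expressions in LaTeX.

f matches the chain-rule pattern g'(h)*h' with inner function h(t) = 5 t^{2}; substituting u = h(t) collapses the integral.
Check: d/dt[e^{5 t^{2}}] = 10 t e^{5 t^{2}} = f(t).

An antiderivative is F(t) = e^{5 t^{2}}.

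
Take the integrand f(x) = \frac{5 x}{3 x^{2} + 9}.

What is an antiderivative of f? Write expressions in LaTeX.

f matches the chain-rule pattern g'(h)*h' with inner function h(x) = x^{2} + 3; substituting u = h(x) collapses the integral.
Check: d/dx[\frac{5 \log{\left(x^{2} + 3 \right)}}{6}] = \frac{5 x}{3 x^{2} + 9} = f(x).

An antiderivative is F(x) = \frac{5 \log{\left(x^{2} + 3 \right)}}{6}.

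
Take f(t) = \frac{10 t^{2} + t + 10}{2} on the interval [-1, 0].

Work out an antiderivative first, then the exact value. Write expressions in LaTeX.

Check any antiderivative F(t) by computing F'(t) and comparing it with f(t).
F(t) = \frac{5 t^{3}}{3} + \frac{t^{2}}{4} + 5 t is an antiderivative of f.
Check: d/dt[\frac{5 t^{3}}{3} + \frac{t^{2}}{4} + 5 t] = 5 t^{2} + \frac{t}{2} + 5, which equals f(t).
F(0) = 0; F(-1) = - \frac{77}{12}.
Integral = F(0) - F(-1) = \frac{77}{12}.

Antiderivative: F(t) = \frac{5 t^{3}}{3} + \frac{t^{2}}{4} + 5 t; value = \frac{77}{12}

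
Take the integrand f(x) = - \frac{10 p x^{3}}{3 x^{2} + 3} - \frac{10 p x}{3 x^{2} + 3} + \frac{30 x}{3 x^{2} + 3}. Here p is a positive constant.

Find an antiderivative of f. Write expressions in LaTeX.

Integrate term by term and add the pieces.
Check: d/dx[- \frac{5 p x^{2}}{3} + 5 \log{\left(x^{2} + 1 \right)}] = \frac{- 10 p x^{3} - 10 p x + 30 x}{3 x^{2} + 3}, which equals f(x).

An antiderivative is F(x) = - \frac{5 p x^{2}}{3} + 5 \log{\left(x^{2} + 1 \right)}.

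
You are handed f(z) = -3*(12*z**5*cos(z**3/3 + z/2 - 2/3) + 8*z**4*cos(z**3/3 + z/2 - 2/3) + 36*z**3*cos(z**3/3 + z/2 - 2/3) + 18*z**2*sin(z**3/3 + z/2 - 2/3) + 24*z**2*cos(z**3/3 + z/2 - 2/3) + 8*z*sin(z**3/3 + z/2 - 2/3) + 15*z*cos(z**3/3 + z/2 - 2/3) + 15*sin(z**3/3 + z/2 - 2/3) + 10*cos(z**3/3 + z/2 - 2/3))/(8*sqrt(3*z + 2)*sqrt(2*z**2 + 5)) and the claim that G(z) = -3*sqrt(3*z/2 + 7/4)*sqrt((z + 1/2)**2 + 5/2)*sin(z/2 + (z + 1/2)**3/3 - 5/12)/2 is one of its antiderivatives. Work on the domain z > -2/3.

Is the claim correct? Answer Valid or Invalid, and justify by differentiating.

d/dz[G] = (-288*z**5*cos(z**3/3 + z**2/2 + 3*z/4 - 3/8) - 912*z**4*cos(z**3/3 + z**2/2 + 3*z/4 - 3/8) - 1968*z**3*cos(z**3/3 + z**2/2 + 3*z/4 - 3/8) - 432*z**2*sin(z**3/3 + z**2/2 + 3*z/4 - 3/8) - 2520*z**2*cos(z**3/3 + z**2/2 + 3*z/4 - 3/8) - 624*z*sin(z**3/3 + z**2/2 + 3*z/4 - 3/8) - 1770*z*cos(z**3/3 + z**2/2 + 3*z/4 - 3/8) - 564*sin(z**3/3 + z**2/2 + 3*z/4 - 3/8) - 693*cos(z**3/3 + z**2/2 + 3*z/4 - 3/8))/(32*sqrt(6*z + 7)*sqrt(4*z**2 + 4*z + 11))
d/dz[G] - f(z) = (-288*z**5*sqrt(3*z + 2)*sqrt(2*z**2 + 5)*cos(z**3/3 + z**2/2 + 3*z/4 - 3/8) + 144*z**5*sqrt(6*z + 7)*sqrt(4*z**2 + 4*z + 11)*cos(z**3/3 + z/2 - 2/3) - 912*z**4*sqrt(3*z + 2)*sqrt(2*z**2 + 5)*cos(z**3/3 + z**2/2 + 3*z/4 - 3/8) + 96*z**4*sqrt(6*z + 7)*sqrt(4*z**2 + 4*z + 11)*cos(z**3/3 + z/2 - 2/3) - 1968*z**3*sqrt(3*z + 2)*sqrt(2*z**2 + 5)*cos(z**3/3 + z**2/2 + 3*z/4 - 3/8) + 432*z**3*sqrt(6*z + 7)*sqrt(4*z**2 + 4*z + 11)*cos(z**3/3 + z/2 - 2/3) - 432*z**2*sqrt(3*z + 2)*sqrt(2*z**2 + 5)*sin(z**3/3 + z**2/2 + 3*z/4 - 3/8) - 2520*z**2*sqrt(3*z + 2)*sqrt(2*z**2 + 5)*cos(z**3/3 + z**2/2 + 3*z/4 - 3/8) + 216*z**2*sqrt(6*z + 7)*sqrt(4*z**2 + 4*z + 11)*sin(z**3/3 + z/2 - 2/3) + 288*z**2*sqrt(6*z + 7)*sqrt(4*z**2 + 4*z + 11)*cos(z**3/3 + z/2 - 2/3) - 624*z*sqrt(3*z + 2)*sqrt(2*z**2 + 5)*sin(z**3/3 + z**2/2 + 3*z/4 - 3/8) - 1770*z*sqrt(3*z + 2)*sqrt(2*z**2 + 5)*cos(z**3/3 + z**2/2 + 3*z/4 - 3/8) + 96*z*sqrt(6*z + 7)*sqrt(4*z**2 + 4*z + 11)*sin(z**3/3 + z/2 - 2/3) + 180*z*sqrt(6*z + 7)*sqrt(4*z**2 + 4*z + 11)*cos(z**3/3 + z/2 - 2/3) - 564*sqrt(3*z + 2)*sqrt(2*z**2 + 5)*sin(z**3/3 + z**2/2 + 3*z/4 - 3/8) - 693*sqrt(3*z + 2)*sqrt(2*z**2 + 5)*cos(z**3/3 + z**2/2 + 3*z/4 - 3/8) + 180*sqrt(6*z + 7)*sqrt(4*z**2 + 4*z + 11)*sin(z**3/3 + z/2 - 2/3) + 120*sqrt(6*z + 7)*sqrt(4*z**2 + 4*z + 11)*cos(z**3/3 + z/2 - 2/3))/(32*sqrt(3*z + 2)*sqrt(6*z + 7)*sqrt(2*z**2 + 5)*sqrt(4*z**2 + 4*z + 11)) != 0.

Invalid: d/dz[G] - f = (-288*z**5*sqrt(3*z + 2)*sqrt(2*z**2 + 5)*cos(z**3/3 + z**2/2 + 3*z/4 - 3/8) + 144*z**5*sqrt(6*z + 7)*sqrt(4*z**2 + 4*z + 11)*cos(z**3/3 + z/2 - 2/3) - 912*z**4*sqrt(3*z + 2)*sqrt(2*z**2 + 5)*cos(z**3/3 + z**2/2 + 3*z/4 - 3/8) + 96*z**4*sqrt(6*z + 7)*sqrt(4*z**2 + 4*z + 11)*cos(z**3/3 + z/2 - 2/3) - 1968*z**3*sqrt(3*z + 2)*sqrt(2*z**2 + 5)*cos(z**3/3 + z**2/2 + 3*z/4 - 3/8) + 432*z**3*sqrt(6*z + 7)*sqrt(4*z**2 + 4*z + 11)*cos(z**3/3 + z/2 - 2/3) - 432*z**2*sqrt(3*z + 2)*sqrt(2*z**2 + 5)*sin(z**3/3 + z**2/2 + 3*z/4 - 3/8) - 2520*z**2*sqrt(3*z + 2)*sqrt(2*z**2 + 5)*cos(z**3/3 + z**2/2 + 3*z/4 - 3/8) + 216*z**2*sqrt(6*z + 7)*sqrt(4*z**2 + 4*z + 11)*sin(z**3/3 + z/2 - 2/3) + 288*z**2*sqrt(6*z + 7)*sqrt(4*z**2 + 4*z + 11)*cos(z**3/3 + z/2 - 2/3) - 624*z*sqrt(3*z + 2)*sqrt(2*z**2 + 5)*sin(z**3/3 + z**2/2 + 3*z/4 - 3/8) - 1770*z*sqrt(3*z + 2)*sqrt(2*z**2 + 5)*cos(z**3/3 + z**2/2 + 3*z/4 - 3/8) + 96*z*sqrt(6*z + 7)*sqrt(4*z**2 + 4*z + 11)*sin(z**3/3 + z/2 - 2/3) + 180*z*sqrt(6*z + 7)*sqrt(4*z**2 + 4*z + 11)*cos(z**3/3 + z/2 - 2/3) - 564*sqrt(3*z + 2)*sqrt(2*z**2 + 5)*sin(z**3/3 + z**2/2 + 3*z/4 - 3/8) - 693*sqrt(3*z + 2)*sqrt(2*z**2 + 5)*cos(z**3/3 + z**2/2 + 3*z/4 - 3/8) + 180*sqrt(6*z + 7)*sqrt(4*z**2 + 4*z + 11)*sin(z**3/3 + z/2 - 2/3) + 120*sqrt(6*z + 7)*sqrt(4*z**2 + 4*z + 11)*cos(z**3/3 + z/2 - 2/3))/(32*sqrt(3*z + 2)*sqrt(6*z + 7)*sqrt(2*z**2 + 5)*sqrt(4*z**2 + 4*z + 11)), which is not 0.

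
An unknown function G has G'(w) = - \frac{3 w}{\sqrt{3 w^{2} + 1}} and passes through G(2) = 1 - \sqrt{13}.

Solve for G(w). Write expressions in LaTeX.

G(w) = 1 - \sqrt{3 w^{2} + 1}

G'(w) matches the chain-rule pattern g'(h)*h' with inner function h(w) = 3 w^{2} + 1; substituting u = h(w) collapses the integral.
A general antiderivative is - \sqrt{3 w^{2} + 1} + C.
The condition gives C = 1 - \sqrt{13} - (- \sqrt{13}) = 1.
So G(w) = 1 - \sqrt{3 w^{2} + 1}.
Check: d/dw[1 - \sqrt{3 w^{2} + 1}] = - \frac{3 w}{\sqrt{3 w^{2} + 1}} = G'(w).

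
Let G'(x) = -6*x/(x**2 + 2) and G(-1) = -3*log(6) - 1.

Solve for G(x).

The substitution u = 2*x**2 + 4 works: G'(x) is exactly (dG/du)*(du/dx) for that inner function.
A general antiderivative is -3*log(2*x**2 + 4) + C.
The condition gives C = -3*log(6) - 1 - (-3*log(6)) = -1.
So G(x) = -3*log(2*x**2 + 4) - 1.
Check: d/dx[-3*log(2*x**2 + 4) - 1] = -6*x/(x**2 + 2) = G'(x).

G(x) = -3*log(2*x**2 + 4) - 1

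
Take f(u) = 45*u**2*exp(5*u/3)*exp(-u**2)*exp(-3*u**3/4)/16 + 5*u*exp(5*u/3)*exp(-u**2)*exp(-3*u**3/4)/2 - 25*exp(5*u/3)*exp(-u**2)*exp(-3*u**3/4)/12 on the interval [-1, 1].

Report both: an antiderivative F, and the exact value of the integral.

Antiderivative: F(u) = -5*exp(-3*u**3/4 - u**2 + 5*u/3)/4; value = -5*exp(-1/12)/4 + 5*exp(-23/12)/4

The substitution w = -3*u**3/4 - u**2 + 5*u/3 works: f is exactly (dF/dw)*(dw/du) for that inner function.
F(u) = -5*exp(-3*u**3/4 - u**2 + 5*u/3)/4 is an antiderivative of f.
Check: d/du[-5*exp(-3*u**3/4 - u**2 + 5*u/3)/4] = 45*u**2*exp(5*u/3)*exp(-u**2)*exp(-3*u**3/4)/16 + 5*u*exp(5*u/3)*exp(-u**2)*exp(-3*u**3/4)/2 - 25*exp(5*u/3)*exp(-u**2)*exp(-3*u**3/4)/12 = f(u).
F(1) = -5*exp(-1/12)/4; F(-1) = -5*exp(-23/12)/4.
Integral = F(1) - F(-1) = -5*exp(-1/12)/4 + 5*exp(-23/12)/4.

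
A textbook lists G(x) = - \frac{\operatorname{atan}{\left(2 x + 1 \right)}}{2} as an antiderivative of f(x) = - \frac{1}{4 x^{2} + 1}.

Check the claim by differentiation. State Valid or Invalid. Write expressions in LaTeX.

d/dx[G] = - \frac{1}{4 x^{2} + 4 x + 2}
d/dx[G] - f(x) = \frac{4 x + 1}{16 x^{4} + 16 x^{3} + 12 x^{2} + 4 x + 2} != 0.

Invalid: d/dx[G] - f = \frac{4 x + 1}{16 x^{4} + 16 x^{3} + 12 x^{2} + 4 x + 2}, which is not 0.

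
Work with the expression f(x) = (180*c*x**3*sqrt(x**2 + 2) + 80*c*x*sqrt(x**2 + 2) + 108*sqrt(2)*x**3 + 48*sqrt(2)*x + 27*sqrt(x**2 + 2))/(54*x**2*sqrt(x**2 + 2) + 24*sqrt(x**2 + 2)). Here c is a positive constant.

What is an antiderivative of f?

An antiderivative is F(x) = (20*c*x**2 + 24*sqrt(2)*sqrt(x**2 + 2) + 9*atan(3*x/2))/12.

Since d/dx undoes antidifferentiation here, F'(x) = f(x) is required of F(x).
Check: d/dx[(20*c*x**2 + 24*sqrt(2)*sqrt(x**2 + 2) + 9*atan(3*x/2))/12] = (180*c*x**3*sqrt(x**2 + 2) + 80*c*x*sqrt(x**2 + 2) + 108*sqrt(2)*x**3 + 48*sqrt(2)*x + 27*sqrt(x**2 + 2))/(54*x**2*sqrt(x**2 + 2) + 24*sqrt(x**2 + 2)) = f(x).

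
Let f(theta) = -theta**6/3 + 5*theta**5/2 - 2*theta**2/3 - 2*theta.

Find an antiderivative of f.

Integrate term by term and add the pieces.
Check: d/dtheta[-theta**2*(12*theta**5 - 105*theta**4 + 56*theta + 252)/252] = -theta**6/3 + 5*theta**5/2 - 2*theta**2/3 - 2*theta = f(theta).

An antiderivative is F(theta) = -theta**2*(12*theta**5 - 105*theta**4 + 56*theta + 252)/252.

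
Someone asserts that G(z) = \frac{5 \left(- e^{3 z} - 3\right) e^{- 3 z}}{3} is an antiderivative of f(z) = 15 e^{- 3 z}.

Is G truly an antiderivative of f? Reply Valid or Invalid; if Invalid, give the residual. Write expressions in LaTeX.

Valid - differentiating G returns exactly f.

d/dz[G] = 15 e^{- 3 z}
This equals f(z) exactly, so the claim holds.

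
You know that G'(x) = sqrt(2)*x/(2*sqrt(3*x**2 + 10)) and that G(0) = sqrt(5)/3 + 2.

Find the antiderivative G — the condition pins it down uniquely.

G'(x) matches the chain-rule pattern g'(h)*h' with inner function h(x) = 3*x**2/2 + 5; substituting u = h(x) collapses the integral.
A general antiderivative is sqrt(3*x**2/2 + 5)/3 + C.
The condition gives C = sqrt(5)/3 + 2 - (sqrt(5)/3) = 2.
So G(x) = (sqrt(2)*sqrt(3*x**2 + 10) + 12)/6.
Check: d/dx[(sqrt(2)*sqrt(3*x**2 + 10) + 12)/6] = sqrt(2)*x/(2*sqrt(3*x**2 + 10)) = G'(x).

G(x) = (sqrt(2)*sqrt(3*x**2 + 10) + 12)/6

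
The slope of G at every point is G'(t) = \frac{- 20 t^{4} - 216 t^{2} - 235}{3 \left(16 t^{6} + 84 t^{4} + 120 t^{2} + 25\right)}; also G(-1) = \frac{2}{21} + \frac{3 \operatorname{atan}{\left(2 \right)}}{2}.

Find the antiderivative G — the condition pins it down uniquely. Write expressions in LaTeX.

Since d/dt undoes antidifferentiation here, G(t) must give back the stated G'(t).
A general antiderivative is - \frac{2 t}{3 \left(2 t^{2} + 5\right)} - \frac{3 \operatorname{atan}{\left(2 t \right)}}{2} + C.
The condition gives C = \frac{2}{21} + \frac{3 \operatorname{atan}{\left(2 \right)}}{2} - (\frac{2}{21} + \frac{3 \operatorname{atan}{\left(2 \right)}}{2}) = 0.
So G(t) = - \frac{2 t}{6 t^{2} + 15} - \frac{3 \operatorname{atan}{\left(2 t \right)}}{2}.
Check: d/dt[- \frac{2 t}{6 t^{2} + 15} - \frac{3 \operatorname{atan}{\left(2 t \right)}}{2}] = \frac{- 20 t^{4} - 216 t^{2} - 235}{48 t^{6} + 252 t^{4} + 360 t^{2} + 75}, which equals G'(t).

G(t) = - \frac{2 t}{6 t^{2} + 15} - \frac{3 \operatorname{atan}{\left(2 t \right)}}{2}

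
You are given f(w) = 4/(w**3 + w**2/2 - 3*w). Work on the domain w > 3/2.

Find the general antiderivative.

The denominator factors as w*(w + 2)*(2*w - 3); partial fractions split f into directly integrable pieces: 32/(21*(2*w - 3)) + 4/(7*(w + 2)) - 4/(3*w).
Check: d/dw[4*(-7*log(w) + 4*log(w - 3/2) + 3*log(w + 2))/21] = 8/(2*w**3 + w**2 - 6*w), which equals f(w).

F(w) = 4*(-7*log(w) + 4*log(w - 3/2) + 3*log(w + 2))/21 + C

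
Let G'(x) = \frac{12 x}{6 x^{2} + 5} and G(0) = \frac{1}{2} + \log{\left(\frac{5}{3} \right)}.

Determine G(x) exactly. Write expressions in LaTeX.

G(x) = \frac{2 \log{\left(2 x^{2} + \frac{5}{3} \right)} + 1}{2}

G'(x) matches the chain-rule pattern g'(h)*h' with inner function h(x) = 2 x^{2} + \frac{5}{3}; substituting u = h(x) collapses the integral.
A general antiderivative is \log{\left(2 x^{2} + \frac{5}{3} \right)} + C.
The condition gives C = \frac{1}{2} + \log{\left(\frac{5}{3} \right)} - (\log{\left(\frac{5}{3} \right)}) = \frac{1}{2}.
So G(x) = \frac{2 \log{\left(2 x^{2} + \frac{5}{3} \right)} + 1}{2}.
Check: d/dx[\frac{2 \log{\left(2 x^{2} + \frac{5}{3} \right)} + 1}{2}] = \frac{12 x}{6 x^{2} + 5} = G'(x).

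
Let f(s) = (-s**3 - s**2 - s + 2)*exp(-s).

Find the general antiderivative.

F(s) = s**3*exp(-s) + 4*s**2*exp(-s) + 9*s*exp(-s) + 7*exp(-s) + C

Recognize the product-rule pattern: f = u'v + uv' with u = s**3 + 4*s**2 + 9*s + 7, v = exp(-s), so integration by parts undoes it.
Check: d/ds[s**3*exp(-s) + 4*s**2*exp(-s) + 9*s*exp(-s) + 7*exp(-s)] = (-s**3 - s**2 - s + 2)*exp(-s) = f(s).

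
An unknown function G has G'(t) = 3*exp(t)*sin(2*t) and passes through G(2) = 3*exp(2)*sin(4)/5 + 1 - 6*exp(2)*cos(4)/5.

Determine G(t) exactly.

The proposed G(t) is checked by its d/dt: the result must match the given G'(t).
A general antiderivative is 3*exp(t)*sin(2*t)/5 - 6*exp(t)*cos(2*t)/5 + C.
The condition gives C = 3*exp(2)*sin(4)/5 + 1 - 6*exp(2)*cos(4)/5 - (3*exp(2)*sin(4)/5 - 6*exp(2)*cos(4)/5) = 1.
So G(t) = 3*exp(t)*sin(2*t)/5 - 6*exp(t)*cos(2*t)/5 + 1.
Check: d/dt[3*exp(t)*sin(2*t)/5 - 6*exp(t)*cos(2*t)/5 + 1] = 3*exp(t)*sin(2*t) = G'(t).

G(t) = 3*exp(t)*sin(2*t)/5 - 6*exp(t)*cos(2*t)/5 + 1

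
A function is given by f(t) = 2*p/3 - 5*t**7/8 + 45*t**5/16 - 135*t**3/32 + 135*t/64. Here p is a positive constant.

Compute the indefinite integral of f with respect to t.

The integrand splits into summands that can be handled one at a time.
Check: d/dt[2*p*t/3 - 5*(3/4 - t**2/2)**4/4] = 2*p/3 - 5*t**7/8 + 45*t**5/16 - 135*t**3/32 + 135*t/64 = f(t).

F(t) = 2*p*t/3 - 5*(3/4 - t**2/2)**4/4 + C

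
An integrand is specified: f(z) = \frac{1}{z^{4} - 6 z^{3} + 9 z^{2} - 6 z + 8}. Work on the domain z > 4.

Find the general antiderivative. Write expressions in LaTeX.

F(z) = \frac{\log{\left(z - 4 \right)}}{34} - \frac{\log{\left(z - 2 \right)}}{10} + \frac{3 \log{\left(z^{2} + 1 \right)}}{85} + \frac{7 \operatorname{atan}{\left(z \right)}}{85} + C

Factor the denominator (\left(z - 4\right) \left(z - 2\right) \left(z^{2} + 1\right)) and decompose: f = \frac{6 z + 7}{85 \left(z^{2} + 1\right)} - \frac{1}{10 \left(z - 2\right)} + \frac{1}{34 \left(z - 4\right)}; each piece integrates to a log, atan, or power term.
Check: d/dz[\frac{\log{\left(z - 4 \right)}}{34} - \frac{\log{\left(z - 2 \right)}}{10} + \frac{3 \log{\left(z^{2} + 1 \right)}}{85} + \frac{7 \operatorname{atan}{\left(z \right)}}{85}] = \frac{1}{z^{4} - 6 z^{3} + 9 z^{2} - 6 z + 8} = f(z).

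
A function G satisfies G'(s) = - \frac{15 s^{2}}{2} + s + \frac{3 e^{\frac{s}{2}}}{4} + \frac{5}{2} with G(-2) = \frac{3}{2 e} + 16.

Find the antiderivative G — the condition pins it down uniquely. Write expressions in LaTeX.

The integrand splits into summands that can be handled one at a time.
A general antiderivative is - \frac{5 s^{3}}{2} + \frac{s^{2}}{2} + \frac{5 s}{2} + \frac{3 e^{\frac{s}{2}}}{2} + C.
The condition gives C = \frac{3}{2 e} + 16 - (\frac{3}{2 e} + 17) = -1.
So G(s) = - \frac{5 s^{3}}{2} + \frac{s^{2}}{2} + \frac{5 s}{2} + \frac{3 e^{\frac{s}{2}}}{2} - 1.
Check: d/ds[- \frac{5 s^{3}}{2} + \frac{s^{2}}{2} + \frac{5 s}{2} + \frac{3 e^{\frac{s}{2}}}{2} - 1] = - \frac{15 s^{2}}{2} + s + \frac{3 e^{\frac{s}{2}}}{4} + \frac{5}{2} = G'(s).

G(s) = - \frac{5 s^{3}}{2} + \frac{s^{2}}{2} + \frac{5 s}{2} + \frac{3 e^{\frac{s}{2}}}{2} - 1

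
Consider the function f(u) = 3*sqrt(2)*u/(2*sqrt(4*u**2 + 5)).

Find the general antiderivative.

f matches the chain-rule pattern g'(h)*h' with inner function h(u) = 2*u**2 + 5/2; substituting w = h(u) collapses the integral.
Check: d/du[3*sqrt(2)*sqrt(4*u**2 + 5)/8] = 3*sqrt(2)*u/(2*sqrt(4*u**2 + 5)) = f(u).

F(u) = 3*sqrt(2)*sqrt(4*u**2 + 5)/8 + C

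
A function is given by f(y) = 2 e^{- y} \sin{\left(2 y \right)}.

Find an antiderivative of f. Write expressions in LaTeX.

A first test for any F(y): its y-derivative must equal f(y) identically.
Check: d/dy[- \frac{2 e^{- y} \sin{\left(2 y \right)}}{5} - \frac{4 e^{- y} \cos{\left(2 y \right)}}{5}] = 2 e^{- y} \sin{\left(2 y \right)} = f(y).

An antiderivative is F(y) = - \frac{2 e^{- y} \sin{\left(2 y \right)}}{5} - \frac{4 e^{- y} \cos{\left(2 y \right)}}{5}.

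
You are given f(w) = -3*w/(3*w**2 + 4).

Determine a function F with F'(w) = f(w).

An antiderivative is F(w) = -log(3*w**2 + 4)/2.

The substitution u = 3*w**2 + 4 works: f is exactly (dF/du)*(du/dw) for that inner function.
Check: d/dw[-log(3*w**2 + 4)/2] = -3*w/(3*w**2 + 4) = f(w).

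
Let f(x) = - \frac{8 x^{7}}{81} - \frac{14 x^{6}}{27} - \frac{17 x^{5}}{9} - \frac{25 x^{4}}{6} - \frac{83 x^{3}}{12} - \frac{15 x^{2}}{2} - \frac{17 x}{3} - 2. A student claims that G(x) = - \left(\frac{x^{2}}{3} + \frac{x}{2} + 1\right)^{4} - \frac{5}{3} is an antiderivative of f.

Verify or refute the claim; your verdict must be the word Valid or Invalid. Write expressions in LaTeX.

Valid. The derivative of G reproduces f.

d/dx[G] = - \frac{8 x^{7}}{81} - \frac{14 x^{6}}{27} - \frac{17 x^{5}}{9} - \frac{25 x^{4}}{6} - \frac{83 x^{3}}{12} - \frac{15 x^{2}}{2} - \frac{17 x}{3} - 2
This equals f(x) exactly, so the claim holds.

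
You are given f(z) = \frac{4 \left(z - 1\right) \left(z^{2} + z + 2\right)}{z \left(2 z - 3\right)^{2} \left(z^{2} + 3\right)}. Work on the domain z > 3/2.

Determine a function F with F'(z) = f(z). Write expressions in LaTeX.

Factor the denominator (z \left(2 z - 3\right)^{2} \left(z^{2} + 3\right)) and decompose: f = - \frac{8 \left(13 z + 9\right)}{441 \left(z^{2} + 3\right)} + \frac{1408}{1323 \left(2 z - 3\right)} + \frac{92}{63 \left(2 z - 3\right)^{2}} - \frac{8}{27 z}; each piece integrates to a log, atan, or power term.
Check: d/dz[\frac{2 \left(- 196 \left(2 z - 3\right) \log{\left(z \right)} + 352 \left(2 z - 3\right) \log{\left(z - \frac{3}{2} \right)} - 78 \left(2 z - 3\right) \log{\left(z^{2} + 3 \right)} - 36 \sqrt{3} \left(2 z - 3\right) \operatorname{atan}{\left(\frac{\sqrt{3} z}{3} \right)} - 483\right)}{1323 \left(2 z - 3\right)}] = \frac{4 z^{3} + 4 z - 8}{4 z^{5} - 12 z^{4} + 21 z^{3} - 36 z^{2} + 27 z}, which equals f(z).

An antiderivative is F(z) = \frac{2 \left(- 196 \left(2 z - 3\right) \log{\left(z \right)} + 352 \left(2 z - 3\right) \log{\left(z - \frac{3}{2} \right)} - 78 \left(2 z - 3\right) \log{\left(z^{2} + 3 \right)} - 36 \sqrt{3} \left(2 z - 3\right) \operatorname{atan}{\left(\frac{\sqrt{3} z}{3} \right)} - 483\right)}{1323 \left(2 z - 3\right)}.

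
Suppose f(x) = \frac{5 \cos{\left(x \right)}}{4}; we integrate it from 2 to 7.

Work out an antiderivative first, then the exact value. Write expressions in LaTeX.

Antiderivative: F(x) = \frac{5 \sin{\left(x \right)}}{4}; value = - \frac{5 \sin{\left(2 \right)}}{4} + \frac{5 \sin{\left(7 \right)}}{4}

An antiderivative F(x) passes only if d/dx[F] lands on f(x) exactly.
F(x) = \frac{5 \sin{\left(x \right)}}{4} is an antiderivative of f.
Check: d/dx[\frac{5 \sin{\left(x \right)}}{4}] = \frac{5 \cos{\left(x \right)}}{4} = f(x).
F(7) = \frac{5 \sin{\left(7 \right)}}{4}; F(2) = \frac{5 \sin{\left(2 \right)}}{4}.
Integral = F(7) - F(2) = - \frac{5 \sin{\left(2 \right)}}{4} + \frac{5 \sin{\left(7 \right)}}{4}.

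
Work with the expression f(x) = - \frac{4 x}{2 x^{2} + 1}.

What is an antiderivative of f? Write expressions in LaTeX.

The substitution u = 4 x^{2} + 2 works: f is exactly (dF/du)*(du/dx) for that inner function.
Check: d/dx[- \log{\left(4 x^{2} + 2 \right)}] = - \frac{4 x}{2 x^{2} + 1} = f(x).

An antiderivative is F(x) = - \log{\left(4 x^{2} + 2 \right)}.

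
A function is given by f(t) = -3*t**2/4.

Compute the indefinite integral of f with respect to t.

Check any antiderivative F(t) by computing F'(t) and comparing it with f(t).
Check: d/dt[-t**3/4] = -3*t**2/4 = f(t).

F(t) = -t**3/4 + C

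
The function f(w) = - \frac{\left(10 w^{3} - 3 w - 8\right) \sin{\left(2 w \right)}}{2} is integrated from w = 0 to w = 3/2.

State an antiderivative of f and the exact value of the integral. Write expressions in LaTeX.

Check any antiderivative F(w) by computing F'(w) and comparing it with f(w).
F(w) = \frac{5 w^{3} \cos{\left(2 w \right)}}{2} - \frac{15 w^{2} \sin{\left(2 w \right)}}{4} - \frac{9 w \cos{\left(2 w \right)}}{2} + \frac{9 \sin{\left(2 w \right)}}{4} - 2 \cos{\left(2 w \right)} is an antiderivative of f.
Check: d/dw[\frac{5 w^{3} \cos{\left(2 w \right)}}{2} - \frac{15 w^{2} \sin{\left(2 w \right)}}{4} - \frac{9 w \cos{\left(2 w \right)}}{2} + \frac{9 \sin{\left(2 w \right)}}{4} - 2 \cos{\left(2 w \right)}] = - 5 w^{3} \sin{\left(2 w \right)} + \frac{3 w \sin{\left(2 w \right)}}{2} + 4 \sin{\left(2 w \right)}, which equals f(w).
F(3/2) = - \frac{99 \sin{\left(3 \right)}}{16} - \frac{5 \cos{\left(3 \right)}}{16}; F(0) = -2.
Integral = F(3/2) - F(0) = - \frac{99 \sin{\left(3 \right)}}{16} - \frac{5 \cos{\left(3 \right)}}{16} + 2.

Antiderivative: F(w) = \frac{5 w^{3} \cos{\left(2 w \right)}}{2} - \frac{15 w^{2} \sin{\left(2 w \right)}}{4} - \frac{9 w \cos{\left(2 w \right)}}{2} + \frac{9 \sin{\left(2 w \right)}}{4} - 2 \cos{\left(2 w \right)}; value = - \frac{99 \sin{\left(3 \right)}}{16} - \frac{5 \cos{\left(3 \right)}}{16} + 2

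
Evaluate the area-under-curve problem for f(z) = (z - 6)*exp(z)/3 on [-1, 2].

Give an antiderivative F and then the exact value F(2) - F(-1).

Antiderivative: F(z) = (z - 7)*exp(z)/3; value = -5*exp(2)/3 + 8*exp(-1)/3

Recognize the product-rule pattern: f = u'v + uv' with u = z/3 - 7/3, v = exp(z), so integration by parts undoes it.
F(z) = (z - 7)*exp(z)/3 is an antiderivative of f.
Check: d/dz[(z - 7)*exp(z)/3] = z*exp(z)/3 - 2*exp(z), which equals f(z).
F(2) = -5*exp(2)/3; F(-1) = -8*exp(-1)/3.
Integral = F(2) - F(-1) = -5*exp(2)/3 + 8*exp(-1)/3.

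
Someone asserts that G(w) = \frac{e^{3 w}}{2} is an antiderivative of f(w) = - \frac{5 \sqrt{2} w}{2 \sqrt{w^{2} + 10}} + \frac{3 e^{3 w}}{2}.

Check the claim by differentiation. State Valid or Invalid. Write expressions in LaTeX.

Invalid: d/dw[G] - f = \frac{5 \sqrt{2} w}{2 \sqrt{w^{2} + 10}}, which is not 0.

d/dw[G] = \frac{3 e^{3 w}}{2}
d/dw[G] - f(w) = \frac{5 \sqrt{2} w}{2 \sqrt{w^{2} + 10}} != 0.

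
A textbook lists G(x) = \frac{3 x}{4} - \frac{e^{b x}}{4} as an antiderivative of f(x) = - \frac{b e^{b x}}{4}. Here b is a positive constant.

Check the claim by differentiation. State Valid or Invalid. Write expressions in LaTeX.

d/dx[G] = - \frac{b e^{b x}}{4} + \frac{3}{4}
d/dx[G] - f(x) = \frac{3}{4} != 0.

Invalid: d/dx[G] - f = \frac{3}{4}, which is not 0.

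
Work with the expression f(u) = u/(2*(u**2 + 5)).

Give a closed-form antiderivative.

f matches the chain-rule pattern g'(h)*h' with inner function h(u) = u**2 + 5; substituting w = h(u) collapses the integral.
Check: d/du[log(u**2 + 5)/4] = u/(2*u**2 + 10), which equals f(u).

An antiderivative is F(u) = log(u**2 + 5)/4.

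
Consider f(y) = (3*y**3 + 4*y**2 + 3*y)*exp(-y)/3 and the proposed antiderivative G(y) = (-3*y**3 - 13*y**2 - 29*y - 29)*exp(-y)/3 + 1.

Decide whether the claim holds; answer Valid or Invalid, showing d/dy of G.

d/dy[G] = (3*y**3 + 4*y**2 + 3*y)*exp(-y)/3
This equals f(y) exactly, so the claim holds.

Valid. The derivative of G reproduces f.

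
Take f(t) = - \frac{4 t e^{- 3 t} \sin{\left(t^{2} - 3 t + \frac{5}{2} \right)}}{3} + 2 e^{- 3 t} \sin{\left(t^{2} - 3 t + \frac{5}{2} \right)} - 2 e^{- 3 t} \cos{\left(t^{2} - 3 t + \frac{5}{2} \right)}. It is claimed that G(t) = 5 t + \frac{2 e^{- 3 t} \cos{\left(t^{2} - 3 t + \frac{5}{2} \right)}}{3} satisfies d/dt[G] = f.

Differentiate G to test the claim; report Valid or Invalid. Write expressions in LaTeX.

d/dt[G] = \frac{\left(- 4 t \sin{\left(t^{2} - 3 t + \frac{5}{2} \right)} + 15 e^{3 t} + 6 \sin{\left(t^{2} - 3 t + \frac{5}{2} \right)} - 6 \cos{\left(t^{2} - 3 t + \frac{5}{2} \right)}\right) e^{- 3 t}}{3}
d/dt[G] - f(t) = 5 != 0.

Invalid: d/dt[G] - f = 5, which is not 0.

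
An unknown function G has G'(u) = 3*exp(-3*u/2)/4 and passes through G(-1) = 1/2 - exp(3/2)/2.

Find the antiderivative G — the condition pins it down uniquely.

For G(u) to be correct, d/du[G] must agree with the stated G'(u) identically.
A general antiderivative is -exp(-3*u/2)/2 + C.
The condition gives C = 1/2 - exp(3/2)/2 - (-exp(3/2)/2) = 1/2.
So G(u) = (exp(3*u/2) - 1)*exp(-3*u/2)/2.
Check: d/du[(exp(3*u/2) - 1)*exp(-3*u/2)/2] = 3*exp(-3*u/2)/4 = G'(u).

G(u) = (exp(3*u/2) - 1)*exp(-3*u/2)/2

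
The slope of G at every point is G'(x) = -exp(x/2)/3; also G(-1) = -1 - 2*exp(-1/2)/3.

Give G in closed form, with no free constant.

Any candidate G(x) must reproduce the stated G'(x) exactly.
A general antiderivative is -2*exp(x/2)/3 + C.
The condition gives C = -1 - 2*exp(-1/2)/3 - (-2*exp(-1/2)/3) = -1.
So G(x) = -(2*exp(x/2) + 3)/3.
Check: d/dx[-(2*exp(x/2) + 3)/3] = -exp(x/2)/3 = G'(x).

G(x) = -(2*exp(x/2) + 3)/3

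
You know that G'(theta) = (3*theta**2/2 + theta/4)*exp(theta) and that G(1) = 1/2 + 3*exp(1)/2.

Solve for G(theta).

G(theta) = 3*theta**2*exp(theta)/2 - 11*theta*exp(theta)/4 + 11*exp(theta)/4 + 1/2

Recognize the product-rule pattern: G'(theta) = u'v + uv' with u = 3*theta**2/2 - 11*theta/4 + 11/4, v = exp(theta), so integration by parts undoes it.
A general antiderivative is (6*theta**2 - 11*theta + 11)*exp(theta)/4 + C.
The condition gives C = 1/2 + 3*exp(1)/2 - (3*exp(1)/2) = 1/2.
So G(theta) = 3*theta**2*exp(theta)/2 - 11*theta*exp(theta)/4 + 11*exp(theta)/4 + 1/2.
Check: d/dtheta[3*theta**2*exp(theta)/2 - 11*theta*exp(theta)/4 + 11*exp(theta)/4 + 1/2] = 3*theta**2*exp(theta)/2 + theta*exp(theta)/4, which equals G'(theta).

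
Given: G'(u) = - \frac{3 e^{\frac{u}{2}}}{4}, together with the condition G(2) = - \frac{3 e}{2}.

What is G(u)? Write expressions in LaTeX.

G(u) = - \frac{3 e^{\frac{u}{2}}}{2}

Check a candidate G(u) by differentiating: d/du[G] must match the given G'(u).
A general antiderivative is - \frac{3 e^{\frac{u}{2}}}{2} + C.
The condition gives C = - \frac{3 e}{2} - (- \frac{3 e}{2}) = 0.
So G(u) = - \frac{3 e^{\frac{u}{2}}}{2}.
Check: d/du[- \frac{3 e^{\frac{u}{2}}}{2}] = - \frac{3 e^{\frac{u}{2}}}{4} = G'(u).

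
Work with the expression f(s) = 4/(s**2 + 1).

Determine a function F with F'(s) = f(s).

Any candidate F(s) must reproduce f(s) exactly when differentiated.
Check: d/ds[4*atan(s)] = 4/(s**2 + 1) = f(s).

An antiderivative is F(s) = 4*atan(s).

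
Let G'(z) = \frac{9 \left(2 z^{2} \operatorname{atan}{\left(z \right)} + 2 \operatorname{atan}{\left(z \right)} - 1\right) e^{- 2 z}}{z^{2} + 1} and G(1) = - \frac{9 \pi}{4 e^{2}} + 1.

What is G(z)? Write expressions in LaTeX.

G(z) = \left(e^{2 z} - 9 \operatorname{atan}{\left(z \right)}\right) e^{- 2 z}

Recognize the product-rule pattern: G'(z) = u'v + uv' with u = - 9 \operatorname{atan}{\left(z \right)}, v = e^{- 2 z}, so integration by parts undoes it.
A general antiderivative is - 9 e^{- 2 z} \operatorname{atan}{\left(z \right)} + C.
The condition gives C = - \frac{9 \pi}{4 e^{2}} + 1 - (- \frac{9 \pi}{4 e^{2}}) = 1.
So G(z) = \left(e^{2 z} - 9 \operatorname{atan}{\left(z \right)}\right) e^{- 2 z}.
Check: d/dz[\left(e^{2 z} - 9 \operatorname{atan}{\left(z \right)}\right) e^{- 2 z}] = \frac{18 z^{2} \operatorname{atan}{\left(z \right)} + 18 \operatorname{atan}{\left(z \right)} - 9}{z^{2} e^{2 z} + e^{2 z}}, which equals G'(z).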